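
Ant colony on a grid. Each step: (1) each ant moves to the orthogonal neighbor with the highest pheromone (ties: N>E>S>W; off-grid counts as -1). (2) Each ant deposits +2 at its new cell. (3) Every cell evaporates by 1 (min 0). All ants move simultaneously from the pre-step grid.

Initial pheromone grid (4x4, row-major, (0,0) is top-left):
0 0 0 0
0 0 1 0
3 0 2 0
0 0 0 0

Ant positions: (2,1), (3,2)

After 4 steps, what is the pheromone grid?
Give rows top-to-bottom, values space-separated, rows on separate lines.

After step 1: ants at (2,0),(2,2)
  0 0 0 0
  0 0 0 0
  4 0 3 0
  0 0 0 0
After step 2: ants at (1,0),(1,2)
  0 0 0 0
  1 0 1 0
  3 0 2 0
  0 0 0 0
After step 3: ants at (2,0),(2,2)
  0 0 0 0
  0 0 0 0
  4 0 3 0
  0 0 0 0
After step 4: ants at (1,0),(1,2)
  0 0 0 0
  1 0 1 0
  3 0 2 0
  0 0 0 0

0 0 0 0
1 0 1 0
3 0 2 0
0 0 0 0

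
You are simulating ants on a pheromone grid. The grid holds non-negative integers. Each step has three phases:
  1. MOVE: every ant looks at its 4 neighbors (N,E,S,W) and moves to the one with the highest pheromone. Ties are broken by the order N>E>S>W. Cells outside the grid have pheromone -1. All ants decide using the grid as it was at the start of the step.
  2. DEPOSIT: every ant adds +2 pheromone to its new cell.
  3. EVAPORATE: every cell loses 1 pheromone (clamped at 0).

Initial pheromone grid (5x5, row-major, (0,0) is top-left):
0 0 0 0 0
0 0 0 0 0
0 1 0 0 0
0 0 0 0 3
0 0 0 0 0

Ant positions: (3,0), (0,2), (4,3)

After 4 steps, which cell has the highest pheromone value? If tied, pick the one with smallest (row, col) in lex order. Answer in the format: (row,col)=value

Answer: (3,4)=3

Derivation:
Step 1: ant0:(3,0)->N->(2,0) | ant1:(0,2)->E->(0,3) | ant2:(4,3)->N->(3,3)
  grid max=2 at (3,4)
Step 2: ant0:(2,0)->N->(1,0) | ant1:(0,3)->E->(0,4) | ant2:(3,3)->E->(3,4)
  grid max=3 at (3,4)
Step 3: ant0:(1,0)->N->(0,0) | ant1:(0,4)->S->(1,4) | ant2:(3,4)->N->(2,4)
  grid max=2 at (3,4)
Step 4: ant0:(0,0)->E->(0,1) | ant1:(1,4)->S->(2,4) | ant2:(2,4)->S->(3,4)
  grid max=3 at (3,4)
Final grid:
  0 1 0 0 0
  0 0 0 0 0
  0 0 0 0 2
  0 0 0 0 3
  0 0 0 0 0
Max pheromone 3 at (3,4)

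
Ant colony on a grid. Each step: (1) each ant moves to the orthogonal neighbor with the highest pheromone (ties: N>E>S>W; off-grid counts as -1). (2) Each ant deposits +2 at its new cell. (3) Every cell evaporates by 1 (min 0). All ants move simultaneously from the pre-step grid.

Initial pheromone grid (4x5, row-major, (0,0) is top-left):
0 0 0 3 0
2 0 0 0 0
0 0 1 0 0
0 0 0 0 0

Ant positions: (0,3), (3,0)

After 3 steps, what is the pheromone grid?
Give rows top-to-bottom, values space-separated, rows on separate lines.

After step 1: ants at (0,4),(2,0)
  0 0 0 2 1
  1 0 0 0 0
  1 0 0 0 0
  0 0 0 0 0
After step 2: ants at (0,3),(1,0)
  0 0 0 3 0
  2 0 0 0 0
  0 0 0 0 0
  0 0 0 0 0
After step 3: ants at (0,4),(0,0)
  1 0 0 2 1
  1 0 0 0 0
  0 0 0 0 0
  0 0 0 0 0

1 0 0 2 1
1 0 0 0 0
0 0 0 0 0
0 0 0 0 0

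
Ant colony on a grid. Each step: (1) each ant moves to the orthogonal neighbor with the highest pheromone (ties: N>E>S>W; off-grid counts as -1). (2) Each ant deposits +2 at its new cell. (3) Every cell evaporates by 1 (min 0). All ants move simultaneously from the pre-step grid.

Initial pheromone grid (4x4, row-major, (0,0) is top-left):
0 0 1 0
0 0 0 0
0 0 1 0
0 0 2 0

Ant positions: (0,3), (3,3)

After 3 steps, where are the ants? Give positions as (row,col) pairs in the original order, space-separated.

Step 1: ant0:(0,3)->W->(0,2) | ant1:(3,3)->W->(3,2)
  grid max=3 at (3,2)
Step 2: ant0:(0,2)->E->(0,3) | ant1:(3,2)->N->(2,2)
  grid max=2 at (3,2)
Step 3: ant0:(0,3)->W->(0,2) | ant1:(2,2)->S->(3,2)
  grid max=3 at (3,2)

(0,2) (3,2)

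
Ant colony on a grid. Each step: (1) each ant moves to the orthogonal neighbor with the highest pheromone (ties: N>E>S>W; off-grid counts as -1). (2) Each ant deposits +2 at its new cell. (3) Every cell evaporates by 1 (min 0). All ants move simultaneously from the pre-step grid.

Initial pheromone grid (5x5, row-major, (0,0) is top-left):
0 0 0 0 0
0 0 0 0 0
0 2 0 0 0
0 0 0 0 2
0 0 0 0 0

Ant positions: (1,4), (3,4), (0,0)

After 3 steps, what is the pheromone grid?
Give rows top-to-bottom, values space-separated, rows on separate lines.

After step 1: ants at (0,4),(2,4),(0,1)
  0 1 0 0 1
  0 0 0 0 0
  0 1 0 0 1
  0 0 0 0 1
  0 0 0 0 0
After step 2: ants at (1,4),(3,4),(0,2)
  0 0 1 0 0
  0 0 0 0 1
  0 0 0 0 0
  0 0 0 0 2
  0 0 0 0 0
After step 3: ants at (0,4),(2,4),(0,3)
  0 0 0 1 1
  0 0 0 0 0
  0 0 0 0 1
  0 0 0 0 1
  0 0 0 0 0

0 0 0 1 1
0 0 0 0 0
0 0 0 0 1
0 0 0 0 1
0 0 0 0 0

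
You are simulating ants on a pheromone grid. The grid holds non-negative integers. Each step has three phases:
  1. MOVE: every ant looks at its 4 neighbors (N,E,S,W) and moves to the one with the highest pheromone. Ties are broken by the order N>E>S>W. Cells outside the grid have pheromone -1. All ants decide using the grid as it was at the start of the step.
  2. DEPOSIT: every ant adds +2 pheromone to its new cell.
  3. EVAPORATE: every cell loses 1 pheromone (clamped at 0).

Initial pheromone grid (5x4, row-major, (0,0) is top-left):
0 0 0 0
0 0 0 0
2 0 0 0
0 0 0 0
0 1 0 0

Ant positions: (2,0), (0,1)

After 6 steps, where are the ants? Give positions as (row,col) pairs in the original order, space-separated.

Step 1: ant0:(2,0)->N->(1,0) | ant1:(0,1)->E->(0,2)
  grid max=1 at (0,2)
Step 2: ant0:(1,0)->S->(2,0) | ant1:(0,2)->E->(0,3)
  grid max=2 at (2,0)
Step 3: ant0:(2,0)->N->(1,0) | ant1:(0,3)->S->(1,3)
  grid max=1 at (1,0)
Step 4: ant0:(1,0)->S->(2,0) | ant1:(1,3)->N->(0,3)
  grid max=2 at (2,0)
Step 5: ant0:(2,0)->N->(1,0) | ant1:(0,3)->S->(1,3)
  grid max=1 at (1,0)
Step 6: ant0:(1,0)->S->(2,0) | ant1:(1,3)->N->(0,3)
  grid max=2 at (2,0)

(2,0) (0,3)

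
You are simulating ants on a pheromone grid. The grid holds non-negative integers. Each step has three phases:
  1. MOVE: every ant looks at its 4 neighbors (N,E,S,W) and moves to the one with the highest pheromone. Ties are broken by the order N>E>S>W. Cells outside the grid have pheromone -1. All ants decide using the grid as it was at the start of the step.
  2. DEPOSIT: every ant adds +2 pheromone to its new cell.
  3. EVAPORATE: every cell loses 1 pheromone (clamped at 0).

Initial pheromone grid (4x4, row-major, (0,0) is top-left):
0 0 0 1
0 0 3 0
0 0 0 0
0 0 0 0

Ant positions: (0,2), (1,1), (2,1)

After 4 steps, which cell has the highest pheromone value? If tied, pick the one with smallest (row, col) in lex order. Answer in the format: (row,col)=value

Answer: (1,2)=11

Derivation:
Step 1: ant0:(0,2)->S->(1,2) | ant1:(1,1)->E->(1,2) | ant2:(2,1)->N->(1,1)
  grid max=6 at (1,2)
Step 2: ant0:(1,2)->W->(1,1) | ant1:(1,2)->W->(1,1) | ant2:(1,1)->E->(1,2)
  grid max=7 at (1,2)
Step 3: ant0:(1,1)->E->(1,2) | ant1:(1,1)->E->(1,2) | ant2:(1,2)->W->(1,1)
  grid max=10 at (1,2)
Step 4: ant0:(1,2)->W->(1,1) | ant1:(1,2)->W->(1,1) | ant2:(1,1)->E->(1,2)
  grid max=11 at (1,2)
Final grid:
  0 0 0 0
  0 8 11 0
  0 0 0 0
  0 0 0 0
Max pheromone 11 at (1,2)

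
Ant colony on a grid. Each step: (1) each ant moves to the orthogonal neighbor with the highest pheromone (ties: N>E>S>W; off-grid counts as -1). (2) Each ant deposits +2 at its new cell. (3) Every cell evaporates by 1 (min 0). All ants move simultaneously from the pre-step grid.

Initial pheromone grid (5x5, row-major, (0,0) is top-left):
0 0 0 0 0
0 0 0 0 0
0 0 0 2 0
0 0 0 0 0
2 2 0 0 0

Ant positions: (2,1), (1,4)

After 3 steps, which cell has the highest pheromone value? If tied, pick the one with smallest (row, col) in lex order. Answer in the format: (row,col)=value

Answer: (0,2)=1

Derivation:
Step 1: ant0:(2,1)->N->(1,1) | ant1:(1,4)->N->(0,4)
  grid max=1 at (0,4)
Step 2: ant0:(1,1)->N->(0,1) | ant1:(0,4)->S->(1,4)
  grid max=1 at (0,1)
Step 3: ant0:(0,1)->E->(0,2) | ant1:(1,4)->N->(0,4)
  grid max=1 at (0,2)
Final grid:
  0 0 1 0 1
  0 0 0 0 0
  0 0 0 0 0
  0 0 0 0 0
  0 0 0 0 0
Max pheromone 1 at (0,2)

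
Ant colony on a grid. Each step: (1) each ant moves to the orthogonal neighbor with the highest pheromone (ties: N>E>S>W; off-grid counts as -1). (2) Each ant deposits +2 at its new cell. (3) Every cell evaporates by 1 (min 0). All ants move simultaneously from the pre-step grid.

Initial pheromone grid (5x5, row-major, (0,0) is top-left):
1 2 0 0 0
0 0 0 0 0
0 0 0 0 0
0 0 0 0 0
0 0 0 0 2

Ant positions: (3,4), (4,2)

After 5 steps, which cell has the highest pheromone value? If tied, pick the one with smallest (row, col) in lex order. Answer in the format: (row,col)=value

Answer: (4,4)=3

Derivation:
Step 1: ant0:(3,4)->S->(4,4) | ant1:(4,2)->N->(3,2)
  grid max=3 at (4,4)
Step 2: ant0:(4,4)->N->(3,4) | ant1:(3,2)->N->(2,2)
  grid max=2 at (4,4)
Step 3: ant0:(3,4)->S->(4,4) | ant1:(2,2)->N->(1,2)
  grid max=3 at (4,4)
Step 4: ant0:(4,4)->N->(3,4) | ant1:(1,2)->N->(0,2)
  grid max=2 at (4,4)
Step 5: ant0:(3,4)->S->(4,4) | ant1:(0,2)->E->(0,3)
  grid max=3 at (4,4)
Final grid:
  0 0 0 1 0
  0 0 0 0 0
  0 0 0 0 0
  0 0 0 0 0
  0 0 0 0 3
Max pheromone 3 at (4,4)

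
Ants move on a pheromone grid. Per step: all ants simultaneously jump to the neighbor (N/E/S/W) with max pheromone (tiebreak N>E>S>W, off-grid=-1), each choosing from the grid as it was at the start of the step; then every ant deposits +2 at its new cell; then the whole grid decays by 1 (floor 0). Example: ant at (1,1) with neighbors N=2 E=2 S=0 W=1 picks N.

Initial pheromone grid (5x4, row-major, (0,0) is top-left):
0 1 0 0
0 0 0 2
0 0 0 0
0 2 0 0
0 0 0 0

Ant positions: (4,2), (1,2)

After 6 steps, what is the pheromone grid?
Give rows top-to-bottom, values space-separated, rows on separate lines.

After step 1: ants at (3,2),(1,3)
  0 0 0 0
  0 0 0 3
  0 0 0 0
  0 1 1 0
  0 0 0 0
After step 2: ants at (3,1),(0,3)
  0 0 0 1
  0 0 0 2
  0 0 0 0
  0 2 0 0
  0 0 0 0
After step 3: ants at (2,1),(1,3)
  0 0 0 0
  0 0 0 3
  0 1 0 0
  0 1 0 0
  0 0 0 0
After step 4: ants at (3,1),(0,3)
  0 0 0 1
  0 0 0 2
  0 0 0 0
  0 2 0 0
  0 0 0 0
After step 5: ants at (2,1),(1,3)
  0 0 0 0
  0 0 0 3
  0 1 0 0
  0 1 0 0
  0 0 0 0
After step 6: ants at (3,1),(0,3)
  0 0 0 1
  0 0 0 2
  0 0 0 0
  0 2 0 0
  0 0 0 0

0 0 0 1
0 0 0 2
0 0 0 0
0 2 0 0
0 0 0 0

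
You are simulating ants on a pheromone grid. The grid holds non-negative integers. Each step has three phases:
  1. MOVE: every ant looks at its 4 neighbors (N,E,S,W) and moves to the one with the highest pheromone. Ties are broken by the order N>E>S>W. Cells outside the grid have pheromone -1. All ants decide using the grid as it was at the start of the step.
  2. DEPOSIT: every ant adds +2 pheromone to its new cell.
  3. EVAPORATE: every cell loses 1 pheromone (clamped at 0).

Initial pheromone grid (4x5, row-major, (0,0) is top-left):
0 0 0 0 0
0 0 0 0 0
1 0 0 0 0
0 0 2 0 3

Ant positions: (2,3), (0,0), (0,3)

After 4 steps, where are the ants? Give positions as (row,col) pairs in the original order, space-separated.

Step 1: ant0:(2,3)->N->(1,3) | ant1:(0,0)->E->(0,1) | ant2:(0,3)->E->(0,4)
  grid max=2 at (3,4)
Step 2: ant0:(1,3)->N->(0,3) | ant1:(0,1)->E->(0,2) | ant2:(0,4)->S->(1,4)
  grid max=1 at (0,2)
Step 3: ant0:(0,3)->W->(0,2) | ant1:(0,2)->E->(0,3) | ant2:(1,4)->N->(0,4)
  grid max=2 at (0,2)
Step 4: ant0:(0,2)->E->(0,3) | ant1:(0,3)->W->(0,2) | ant2:(0,4)->W->(0,3)
  grid max=5 at (0,3)

(0,3) (0,2) (0,3)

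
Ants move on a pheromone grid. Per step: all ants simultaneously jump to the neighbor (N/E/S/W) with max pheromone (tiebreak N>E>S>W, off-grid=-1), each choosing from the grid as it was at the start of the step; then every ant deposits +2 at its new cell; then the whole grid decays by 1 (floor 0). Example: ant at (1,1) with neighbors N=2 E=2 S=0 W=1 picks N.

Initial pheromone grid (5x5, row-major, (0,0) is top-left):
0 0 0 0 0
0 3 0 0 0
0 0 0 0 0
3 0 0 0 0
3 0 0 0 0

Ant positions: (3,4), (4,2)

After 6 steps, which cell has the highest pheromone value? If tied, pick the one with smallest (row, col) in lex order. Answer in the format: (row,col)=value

Answer: (0,3)=2

Derivation:
Step 1: ant0:(3,4)->N->(2,4) | ant1:(4,2)->N->(3,2)
  grid max=2 at (1,1)
Step 2: ant0:(2,4)->N->(1,4) | ant1:(3,2)->N->(2,2)
  grid max=1 at (1,1)
Step 3: ant0:(1,4)->N->(0,4) | ant1:(2,2)->N->(1,2)
  grid max=1 at (0,4)
Step 4: ant0:(0,4)->S->(1,4) | ant1:(1,2)->N->(0,2)
  grid max=1 at (0,2)
Step 5: ant0:(1,4)->N->(0,4) | ant1:(0,2)->E->(0,3)
  grid max=1 at (0,3)
Step 6: ant0:(0,4)->W->(0,3) | ant1:(0,3)->E->(0,4)
  grid max=2 at (0,3)
Final grid:
  0 0 0 2 2
  0 0 0 0 0
  0 0 0 0 0
  0 0 0 0 0
  0 0 0 0 0
Max pheromone 2 at (0,3)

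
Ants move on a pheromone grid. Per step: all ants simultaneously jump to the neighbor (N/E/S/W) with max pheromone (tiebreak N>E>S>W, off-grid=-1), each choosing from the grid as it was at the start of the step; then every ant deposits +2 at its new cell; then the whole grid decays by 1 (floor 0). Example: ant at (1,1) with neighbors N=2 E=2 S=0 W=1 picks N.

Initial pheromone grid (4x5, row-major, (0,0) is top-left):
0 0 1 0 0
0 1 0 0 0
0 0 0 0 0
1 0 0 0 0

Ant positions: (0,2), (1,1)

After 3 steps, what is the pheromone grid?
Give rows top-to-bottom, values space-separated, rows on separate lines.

After step 1: ants at (0,3),(0,1)
  0 1 0 1 0
  0 0 0 0 0
  0 0 0 0 0
  0 0 0 0 0
After step 2: ants at (0,4),(0,2)
  0 0 1 0 1
  0 0 0 0 0
  0 0 0 0 0
  0 0 0 0 0
After step 3: ants at (1,4),(0,3)
  0 0 0 1 0
  0 0 0 0 1
  0 0 0 0 0
  0 0 0 0 0

0 0 0 1 0
0 0 0 0 1
0 0 0 0 0
0 0 0 0 0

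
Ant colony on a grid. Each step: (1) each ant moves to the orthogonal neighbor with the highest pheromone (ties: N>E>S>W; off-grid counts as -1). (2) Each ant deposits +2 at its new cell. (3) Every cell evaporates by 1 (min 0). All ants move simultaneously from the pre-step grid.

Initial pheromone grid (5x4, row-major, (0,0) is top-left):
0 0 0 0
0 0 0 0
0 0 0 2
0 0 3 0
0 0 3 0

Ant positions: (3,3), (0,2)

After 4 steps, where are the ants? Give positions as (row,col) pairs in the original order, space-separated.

Step 1: ant0:(3,3)->W->(3,2) | ant1:(0,2)->E->(0,3)
  grid max=4 at (3,2)
Step 2: ant0:(3,2)->S->(4,2) | ant1:(0,3)->S->(1,3)
  grid max=3 at (3,2)
Step 3: ant0:(4,2)->N->(3,2) | ant1:(1,3)->N->(0,3)
  grid max=4 at (3,2)
Step 4: ant0:(3,2)->S->(4,2) | ant1:(0,3)->S->(1,3)
  grid max=3 at (3,2)

(4,2) (1,3)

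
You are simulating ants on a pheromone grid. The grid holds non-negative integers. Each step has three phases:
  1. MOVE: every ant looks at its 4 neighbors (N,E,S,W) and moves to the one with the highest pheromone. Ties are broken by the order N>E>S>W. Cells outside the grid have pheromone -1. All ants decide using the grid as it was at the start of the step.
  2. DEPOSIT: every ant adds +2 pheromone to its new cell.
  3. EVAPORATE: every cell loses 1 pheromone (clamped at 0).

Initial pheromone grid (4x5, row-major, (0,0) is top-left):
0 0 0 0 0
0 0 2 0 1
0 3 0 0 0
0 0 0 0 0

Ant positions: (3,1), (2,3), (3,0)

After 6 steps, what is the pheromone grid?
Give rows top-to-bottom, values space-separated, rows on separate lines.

After step 1: ants at (2,1),(1,3),(2,0)
  0 0 0 0 0
  0 0 1 1 0
  1 4 0 0 0
  0 0 0 0 0
After step 2: ants at (2,0),(1,2),(2,1)
  0 0 0 0 0
  0 0 2 0 0
  2 5 0 0 0
  0 0 0 0 0
After step 3: ants at (2,1),(0,2),(2,0)
  0 0 1 0 0
  0 0 1 0 0
  3 6 0 0 0
  0 0 0 0 0
After step 4: ants at (2,0),(1,2),(2,1)
  0 0 0 0 0
  0 0 2 0 0
  4 7 0 0 0
  0 0 0 0 0
After step 5: ants at (2,1),(0,2),(2,0)
  0 0 1 0 0
  0 0 1 0 0
  5 8 0 0 0
  0 0 0 0 0
After step 6: ants at (2,0),(1,2),(2,1)
  0 0 0 0 0
  0 0 2 0 0
  6 9 0 0 0
  0 0 0 0 0

0 0 0 0 0
0 0 2 0 0
6 9 0 0 0
0 0 0 0 0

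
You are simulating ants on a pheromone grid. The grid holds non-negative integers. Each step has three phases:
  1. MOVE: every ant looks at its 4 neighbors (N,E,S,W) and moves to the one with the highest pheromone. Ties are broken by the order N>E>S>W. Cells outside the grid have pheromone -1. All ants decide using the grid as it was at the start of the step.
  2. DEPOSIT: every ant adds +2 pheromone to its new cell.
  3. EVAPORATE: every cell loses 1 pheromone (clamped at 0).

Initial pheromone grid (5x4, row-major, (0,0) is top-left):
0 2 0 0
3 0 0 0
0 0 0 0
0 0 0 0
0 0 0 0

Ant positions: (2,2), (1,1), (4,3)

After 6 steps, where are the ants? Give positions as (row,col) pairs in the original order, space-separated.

Step 1: ant0:(2,2)->N->(1,2) | ant1:(1,1)->W->(1,0) | ant2:(4,3)->N->(3,3)
  grid max=4 at (1,0)
Step 2: ant0:(1,2)->N->(0,2) | ant1:(1,0)->N->(0,0) | ant2:(3,3)->N->(2,3)
  grid max=3 at (1,0)
Step 3: ant0:(0,2)->E->(0,3) | ant1:(0,0)->S->(1,0) | ant2:(2,3)->N->(1,3)
  grid max=4 at (1,0)
Step 4: ant0:(0,3)->S->(1,3) | ant1:(1,0)->N->(0,0) | ant2:(1,3)->N->(0,3)
  grid max=3 at (1,0)
Step 5: ant0:(1,3)->N->(0,3) | ant1:(0,0)->S->(1,0) | ant2:(0,3)->S->(1,3)
  grid max=4 at (1,0)
Step 6: ant0:(0,3)->S->(1,3) | ant1:(1,0)->N->(0,0) | ant2:(1,3)->N->(0,3)
  grid max=4 at (0,3)

(1,3) (0,0) (0,3)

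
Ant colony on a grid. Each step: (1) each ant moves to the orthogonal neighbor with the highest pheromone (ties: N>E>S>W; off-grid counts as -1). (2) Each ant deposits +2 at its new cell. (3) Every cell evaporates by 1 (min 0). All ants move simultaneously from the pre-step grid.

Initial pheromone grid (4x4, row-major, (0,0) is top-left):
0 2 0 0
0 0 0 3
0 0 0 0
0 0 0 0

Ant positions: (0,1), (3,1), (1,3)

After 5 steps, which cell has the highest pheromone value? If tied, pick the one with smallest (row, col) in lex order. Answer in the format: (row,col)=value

Answer: (0,3)=7

Derivation:
Step 1: ant0:(0,1)->E->(0,2) | ant1:(3,1)->N->(2,1) | ant2:(1,3)->N->(0,3)
  grid max=2 at (1,3)
Step 2: ant0:(0,2)->E->(0,3) | ant1:(2,1)->N->(1,1) | ant2:(0,3)->S->(1,3)
  grid max=3 at (1,3)
Step 3: ant0:(0,3)->S->(1,3) | ant1:(1,1)->N->(0,1) | ant2:(1,3)->N->(0,3)
  grid max=4 at (1,3)
Step 4: ant0:(1,3)->N->(0,3) | ant1:(0,1)->E->(0,2) | ant2:(0,3)->S->(1,3)
  grid max=5 at (1,3)
Step 5: ant0:(0,3)->S->(1,3) | ant1:(0,2)->E->(0,3) | ant2:(1,3)->N->(0,3)
  grid max=7 at (0,3)
Final grid:
  0 0 0 7
  0 0 0 6
  0 0 0 0
  0 0 0 0
Max pheromone 7 at (0,3)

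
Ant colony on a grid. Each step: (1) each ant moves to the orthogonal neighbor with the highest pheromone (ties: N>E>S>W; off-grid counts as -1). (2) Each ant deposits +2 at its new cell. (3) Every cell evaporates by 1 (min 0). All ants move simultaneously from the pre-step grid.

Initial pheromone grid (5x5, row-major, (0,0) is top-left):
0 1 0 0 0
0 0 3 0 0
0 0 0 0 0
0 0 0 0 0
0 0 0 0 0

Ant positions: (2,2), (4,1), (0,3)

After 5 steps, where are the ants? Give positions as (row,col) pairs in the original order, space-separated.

Step 1: ant0:(2,2)->N->(1,2) | ant1:(4,1)->N->(3,1) | ant2:(0,3)->E->(0,4)
  grid max=4 at (1,2)
Step 2: ant0:(1,2)->N->(0,2) | ant1:(3,1)->N->(2,1) | ant2:(0,4)->S->(1,4)
  grid max=3 at (1,2)
Step 3: ant0:(0,2)->S->(1,2) | ant1:(2,1)->N->(1,1) | ant2:(1,4)->N->(0,4)
  grid max=4 at (1,2)
Step 4: ant0:(1,2)->W->(1,1) | ant1:(1,1)->E->(1,2) | ant2:(0,4)->S->(1,4)
  grid max=5 at (1,2)
Step 5: ant0:(1,1)->E->(1,2) | ant1:(1,2)->W->(1,1) | ant2:(1,4)->N->(0,4)
  grid max=6 at (1,2)

(1,2) (1,1) (0,4)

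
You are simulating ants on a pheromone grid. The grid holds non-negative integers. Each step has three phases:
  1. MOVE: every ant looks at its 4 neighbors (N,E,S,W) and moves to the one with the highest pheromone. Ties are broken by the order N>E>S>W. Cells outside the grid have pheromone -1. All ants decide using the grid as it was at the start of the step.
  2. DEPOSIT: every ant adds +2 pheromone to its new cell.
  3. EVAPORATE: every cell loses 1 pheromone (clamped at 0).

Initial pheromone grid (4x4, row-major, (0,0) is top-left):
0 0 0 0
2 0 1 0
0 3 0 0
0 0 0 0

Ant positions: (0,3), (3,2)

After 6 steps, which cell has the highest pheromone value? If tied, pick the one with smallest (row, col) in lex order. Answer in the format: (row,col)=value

Step 1: ant0:(0,3)->S->(1,3) | ant1:(3,2)->N->(2,2)
  grid max=2 at (2,1)
Step 2: ant0:(1,3)->N->(0,3) | ant1:(2,2)->W->(2,1)
  grid max=3 at (2,1)
Step 3: ant0:(0,3)->S->(1,3) | ant1:(2,1)->N->(1,1)
  grid max=2 at (2,1)
Step 4: ant0:(1,3)->N->(0,3) | ant1:(1,1)->S->(2,1)
  grid max=3 at (2,1)
Step 5: ant0:(0,3)->S->(1,3) | ant1:(2,1)->N->(1,1)
  grid max=2 at (2,1)
Step 6: ant0:(1,3)->N->(0,3) | ant1:(1,1)->S->(2,1)
  grid max=3 at (2,1)
Final grid:
  0 0 0 1
  0 0 0 0
  0 3 0 0
  0 0 0 0
Max pheromone 3 at (2,1)

Answer: (2,1)=3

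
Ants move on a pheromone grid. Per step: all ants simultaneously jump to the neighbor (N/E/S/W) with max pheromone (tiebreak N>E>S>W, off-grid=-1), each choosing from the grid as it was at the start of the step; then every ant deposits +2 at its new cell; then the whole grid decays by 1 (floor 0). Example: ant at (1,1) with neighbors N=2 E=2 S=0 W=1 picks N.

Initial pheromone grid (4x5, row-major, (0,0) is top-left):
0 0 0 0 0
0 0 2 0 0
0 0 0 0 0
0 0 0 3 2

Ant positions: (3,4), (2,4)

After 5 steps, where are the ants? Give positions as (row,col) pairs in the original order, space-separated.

Step 1: ant0:(3,4)->W->(3,3) | ant1:(2,4)->S->(3,4)
  grid max=4 at (3,3)
Step 2: ant0:(3,3)->E->(3,4) | ant1:(3,4)->W->(3,3)
  grid max=5 at (3,3)
Step 3: ant0:(3,4)->W->(3,3) | ant1:(3,3)->E->(3,4)
  grid max=6 at (3,3)
Step 4: ant0:(3,3)->E->(3,4) | ant1:(3,4)->W->(3,3)
  grid max=7 at (3,3)
Step 5: ant0:(3,4)->W->(3,3) | ant1:(3,3)->E->(3,4)
  grid max=8 at (3,3)

(3,3) (3,4)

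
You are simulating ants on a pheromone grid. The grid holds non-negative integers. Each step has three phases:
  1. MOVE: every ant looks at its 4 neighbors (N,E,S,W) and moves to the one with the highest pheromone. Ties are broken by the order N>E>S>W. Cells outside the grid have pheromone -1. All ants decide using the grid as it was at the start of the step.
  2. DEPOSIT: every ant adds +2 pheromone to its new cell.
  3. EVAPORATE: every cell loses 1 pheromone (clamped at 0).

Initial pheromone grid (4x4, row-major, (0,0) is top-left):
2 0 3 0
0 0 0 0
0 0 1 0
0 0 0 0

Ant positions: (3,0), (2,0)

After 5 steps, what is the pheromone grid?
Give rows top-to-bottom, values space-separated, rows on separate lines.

After step 1: ants at (2,0),(1,0)
  1 0 2 0
  1 0 0 0
  1 0 0 0
  0 0 0 0
After step 2: ants at (1,0),(0,0)
  2 0 1 0
  2 0 0 0
  0 0 0 0
  0 0 0 0
After step 3: ants at (0,0),(1,0)
  3 0 0 0
  3 0 0 0
  0 0 0 0
  0 0 0 0
After step 4: ants at (1,0),(0,0)
  4 0 0 0
  4 0 0 0
  0 0 0 0
  0 0 0 0
After step 5: ants at (0,0),(1,0)
  5 0 0 0
  5 0 0 0
  0 0 0 0
  0 0 0 0

5 0 0 0
5 0 0 0
0 0 0 0
0 0 0 0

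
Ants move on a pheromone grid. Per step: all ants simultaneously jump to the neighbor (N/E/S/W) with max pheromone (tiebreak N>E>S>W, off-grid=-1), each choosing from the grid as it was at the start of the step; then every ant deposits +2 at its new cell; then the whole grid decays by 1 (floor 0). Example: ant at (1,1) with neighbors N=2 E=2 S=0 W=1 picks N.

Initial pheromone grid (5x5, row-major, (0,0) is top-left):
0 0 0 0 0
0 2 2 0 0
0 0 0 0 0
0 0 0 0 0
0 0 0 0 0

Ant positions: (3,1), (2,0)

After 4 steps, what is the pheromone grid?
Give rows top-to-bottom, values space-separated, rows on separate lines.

After step 1: ants at (2,1),(1,0)
  0 0 0 0 0
  1 1 1 0 0
  0 1 0 0 0
  0 0 0 0 0
  0 0 0 0 0
After step 2: ants at (1,1),(1,1)
  0 0 0 0 0
  0 4 0 0 0
  0 0 0 0 0
  0 0 0 0 0
  0 0 0 0 0
After step 3: ants at (0,1),(0,1)
  0 3 0 0 0
  0 3 0 0 0
  0 0 0 0 0
  0 0 0 0 0
  0 0 0 0 0
After step 4: ants at (1,1),(1,1)
  0 2 0 0 0
  0 6 0 0 0
  0 0 0 0 0
  0 0 0 0 0
  0 0 0 0 0

0 2 0 0 0
0 6 0 0 0
0 0 0 0 0
0 0 0 0 0
0 0 0 0 0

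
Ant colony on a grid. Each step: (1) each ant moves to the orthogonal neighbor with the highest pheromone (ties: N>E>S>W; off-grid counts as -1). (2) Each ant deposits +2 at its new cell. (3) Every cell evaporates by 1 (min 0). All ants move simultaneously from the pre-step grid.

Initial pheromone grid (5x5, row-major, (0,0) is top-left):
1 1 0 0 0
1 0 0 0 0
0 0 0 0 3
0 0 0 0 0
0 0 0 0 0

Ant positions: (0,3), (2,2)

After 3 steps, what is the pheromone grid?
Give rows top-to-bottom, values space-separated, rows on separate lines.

After step 1: ants at (0,4),(1,2)
  0 0 0 0 1
  0 0 1 0 0
  0 0 0 0 2
  0 0 0 0 0
  0 0 0 0 0
After step 2: ants at (1,4),(0,2)
  0 0 1 0 0
  0 0 0 0 1
  0 0 0 0 1
  0 0 0 0 0
  0 0 0 0 0
After step 3: ants at (2,4),(0,3)
  0 0 0 1 0
  0 0 0 0 0
  0 0 0 0 2
  0 0 0 0 0
  0 0 0 0 0

0 0 0 1 0
0 0 0 0 0
0 0 0 0 2
0 0 0 0 0
0 0 0 0 0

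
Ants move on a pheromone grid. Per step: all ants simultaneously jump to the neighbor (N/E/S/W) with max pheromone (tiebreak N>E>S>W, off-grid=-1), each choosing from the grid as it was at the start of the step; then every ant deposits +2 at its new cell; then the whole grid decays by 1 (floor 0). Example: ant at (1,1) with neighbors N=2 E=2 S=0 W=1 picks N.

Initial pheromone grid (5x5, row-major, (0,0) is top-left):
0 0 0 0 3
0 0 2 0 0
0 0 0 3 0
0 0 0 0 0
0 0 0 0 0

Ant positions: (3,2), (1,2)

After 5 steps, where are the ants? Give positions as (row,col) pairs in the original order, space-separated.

Step 1: ant0:(3,2)->N->(2,2) | ant1:(1,2)->N->(0,2)
  grid max=2 at (0,4)
Step 2: ant0:(2,2)->E->(2,3) | ant1:(0,2)->S->(1,2)
  grid max=3 at (2,3)
Step 3: ant0:(2,3)->N->(1,3) | ant1:(1,2)->N->(0,2)
  grid max=2 at (2,3)
Step 4: ant0:(1,3)->S->(2,3) | ant1:(0,2)->S->(1,2)
  grid max=3 at (2,3)
Step 5: ant0:(2,3)->N->(1,3) | ant1:(1,2)->N->(0,2)
  grid max=2 at (2,3)

(1,3) (0,2)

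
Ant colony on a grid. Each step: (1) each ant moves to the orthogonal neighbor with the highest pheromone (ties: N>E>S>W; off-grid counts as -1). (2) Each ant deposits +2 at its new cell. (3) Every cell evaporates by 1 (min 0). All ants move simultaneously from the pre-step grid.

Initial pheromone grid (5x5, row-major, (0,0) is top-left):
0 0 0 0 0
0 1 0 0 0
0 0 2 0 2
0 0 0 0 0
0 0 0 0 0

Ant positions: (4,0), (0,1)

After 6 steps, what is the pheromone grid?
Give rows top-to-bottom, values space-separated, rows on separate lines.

After step 1: ants at (3,0),(1,1)
  0 0 0 0 0
  0 2 0 0 0
  0 0 1 0 1
  1 0 0 0 0
  0 0 0 0 0
After step 2: ants at (2,0),(0,1)
  0 1 0 0 0
  0 1 0 0 0
  1 0 0 0 0
  0 0 0 0 0
  0 0 0 0 0
After step 3: ants at (1,0),(1,1)
  0 0 0 0 0
  1 2 0 0 0
  0 0 0 0 0
  0 0 0 0 0
  0 0 0 0 0
After step 4: ants at (1,1),(1,0)
  0 0 0 0 0
  2 3 0 0 0
  0 0 0 0 0
  0 0 0 0 0
  0 0 0 0 0
After step 5: ants at (1,0),(1,1)
  0 0 0 0 0
  3 4 0 0 0
  0 0 0 0 0
  0 0 0 0 0
  0 0 0 0 0
After step 6: ants at (1,1),(1,0)
  0 0 0 0 0
  4 5 0 0 0
  0 0 0 0 0
  0 0 0 0 0
  0 0 0 0 0

0 0 0 0 0
4 5 0 0 0
0 0 0 0 0
0 0 0 0 0
0 0 0 0 0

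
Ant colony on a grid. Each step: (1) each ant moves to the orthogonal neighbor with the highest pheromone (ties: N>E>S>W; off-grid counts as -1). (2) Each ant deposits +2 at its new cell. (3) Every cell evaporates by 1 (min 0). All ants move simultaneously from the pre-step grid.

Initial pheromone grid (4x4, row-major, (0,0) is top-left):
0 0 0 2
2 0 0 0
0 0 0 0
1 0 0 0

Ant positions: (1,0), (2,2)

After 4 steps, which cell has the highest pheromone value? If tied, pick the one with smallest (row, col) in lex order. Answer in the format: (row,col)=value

Step 1: ant0:(1,0)->N->(0,0) | ant1:(2,2)->N->(1,2)
  grid max=1 at (0,0)
Step 2: ant0:(0,0)->S->(1,0) | ant1:(1,2)->N->(0,2)
  grid max=2 at (1,0)
Step 3: ant0:(1,0)->N->(0,0) | ant1:(0,2)->E->(0,3)
  grid max=1 at (0,0)
Step 4: ant0:(0,0)->S->(1,0) | ant1:(0,3)->S->(1,3)
  grid max=2 at (1,0)
Final grid:
  0 0 0 0
  2 0 0 1
  0 0 0 0
  0 0 0 0
Max pheromone 2 at (1,0)

Answer: (1,0)=2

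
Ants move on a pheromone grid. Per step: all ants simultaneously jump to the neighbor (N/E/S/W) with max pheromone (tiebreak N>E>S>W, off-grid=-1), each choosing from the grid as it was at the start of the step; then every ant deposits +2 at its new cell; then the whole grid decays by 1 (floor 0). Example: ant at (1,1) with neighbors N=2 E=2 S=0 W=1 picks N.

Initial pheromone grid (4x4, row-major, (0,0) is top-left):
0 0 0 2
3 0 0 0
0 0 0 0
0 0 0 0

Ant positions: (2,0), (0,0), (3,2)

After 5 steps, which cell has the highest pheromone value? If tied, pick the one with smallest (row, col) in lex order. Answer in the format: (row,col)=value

Step 1: ant0:(2,0)->N->(1,0) | ant1:(0,0)->S->(1,0) | ant2:(3,2)->N->(2,2)
  grid max=6 at (1,0)
Step 2: ant0:(1,0)->N->(0,0) | ant1:(1,0)->N->(0,0) | ant2:(2,2)->N->(1,2)
  grid max=5 at (1,0)
Step 3: ant0:(0,0)->S->(1,0) | ant1:(0,0)->S->(1,0) | ant2:(1,2)->N->(0,2)
  grid max=8 at (1,0)
Step 4: ant0:(1,0)->N->(0,0) | ant1:(1,0)->N->(0,0) | ant2:(0,2)->E->(0,3)
  grid max=7 at (1,0)
Step 5: ant0:(0,0)->S->(1,0) | ant1:(0,0)->S->(1,0) | ant2:(0,3)->S->(1,3)
  grid max=10 at (1,0)
Final grid:
  4 0 0 0
  10 0 0 1
  0 0 0 0
  0 0 0 0
Max pheromone 10 at (1,0)

Answer: (1,0)=10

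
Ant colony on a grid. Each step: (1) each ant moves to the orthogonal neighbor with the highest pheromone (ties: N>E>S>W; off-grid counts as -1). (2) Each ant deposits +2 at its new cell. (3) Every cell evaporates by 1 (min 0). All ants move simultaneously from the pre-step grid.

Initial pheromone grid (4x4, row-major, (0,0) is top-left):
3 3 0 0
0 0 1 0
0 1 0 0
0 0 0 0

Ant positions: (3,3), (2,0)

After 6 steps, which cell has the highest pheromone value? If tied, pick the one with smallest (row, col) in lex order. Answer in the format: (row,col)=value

Answer: (0,1)=1

Derivation:
Step 1: ant0:(3,3)->N->(2,3) | ant1:(2,0)->E->(2,1)
  grid max=2 at (0,0)
Step 2: ant0:(2,3)->N->(1,3) | ant1:(2,1)->N->(1,1)
  grid max=1 at (0,0)
Step 3: ant0:(1,3)->N->(0,3) | ant1:(1,1)->N->(0,1)
  grid max=2 at (0,1)
Step 4: ant0:(0,3)->S->(1,3) | ant1:(0,1)->E->(0,2)
  grid max=1 at (0,1)
Step 5: ant0:(1,3)->N->(0,3) | ant1:(0,2)->W->(0,1)
  grid max=2 at (0,1)
Step 6: ant0:(0,3)->S->(1,3) | ant1:(0,1)->E->(0,2)
  grid max=1 at (0,1)
Final grid:
  0 1 1 0
  0 0 0 1
  0 0 0 0
  0 0 0 0
Max pheromone 1 at (0,1)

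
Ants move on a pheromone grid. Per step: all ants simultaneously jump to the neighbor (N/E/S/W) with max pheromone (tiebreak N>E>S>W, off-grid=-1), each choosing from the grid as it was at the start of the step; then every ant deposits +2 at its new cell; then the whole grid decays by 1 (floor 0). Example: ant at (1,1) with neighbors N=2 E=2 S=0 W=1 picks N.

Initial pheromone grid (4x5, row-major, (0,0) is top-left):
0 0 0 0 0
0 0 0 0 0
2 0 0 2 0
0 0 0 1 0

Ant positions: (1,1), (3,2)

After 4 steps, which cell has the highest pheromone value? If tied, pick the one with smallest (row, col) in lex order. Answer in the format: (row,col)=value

Answer: (2,3)=2

Derivation:
Step 1: ant0:(1,1)->N->(0,1) | ant1:(3,2)->E->(3,3)
  grid max=2 at (3,3)
Step 2: ant0:(0,1)->E->(0,2) | ant1:(3,3)->N->(2,3)
  grid max=2 at (2,3)
Step 3: ant0:(0,2)->E->(0,3) | ant1:(2,3)->S->(3,3)
  grid max=2 at (3,3)
Step 4: ant0:(0,3)->E->(0,4) | ant1:(3,3)->N->(2,3)
  grid max=2 at (2,3)
Final grid:
  0 0 0 0 1
  0 0 0 0 0
  0 0 0 2 0
  0 0 0 1 0
Max pheromone 2 at (2,3)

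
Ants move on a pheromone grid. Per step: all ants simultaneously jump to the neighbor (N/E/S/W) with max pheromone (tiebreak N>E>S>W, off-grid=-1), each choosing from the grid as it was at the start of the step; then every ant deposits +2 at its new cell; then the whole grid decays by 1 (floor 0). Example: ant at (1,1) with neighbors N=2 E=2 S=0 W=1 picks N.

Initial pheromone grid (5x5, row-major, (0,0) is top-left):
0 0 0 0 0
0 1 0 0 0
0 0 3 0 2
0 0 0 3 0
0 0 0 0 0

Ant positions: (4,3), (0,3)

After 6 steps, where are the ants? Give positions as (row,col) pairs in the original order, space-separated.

Step 1: ant0:(4,3)->N->(3,3) | ant1:(0,3)->E->(0,4)
  grid max=4 at (3,3)
Step 2: ant0:(3,3)->N->(2,3) | ant1:(0,4)->S->(1,4)
  grid max=3 at (3,3)
Step 3: ant0:(2,3)->S->(3,3) | ant1:(1,4)->N->(0,4)
  grid max=4 at (3,3)
Step 4: ant0:(3,3)->N->(2,3) | ant1:(0,4)->S->(1,4)
  grid max=3 at (3,3)
Step 5: ant0:(2,3)->S->(3,3) | ant1:(1,4)->N->(0,4)
  grid max=4 at (3,3)
Step 6: ant0:(3,3)->N->(2,3) | ant1:(0,4)->S->(1,4)
  grid max=3 at (3,3)

(2,3) (1,4)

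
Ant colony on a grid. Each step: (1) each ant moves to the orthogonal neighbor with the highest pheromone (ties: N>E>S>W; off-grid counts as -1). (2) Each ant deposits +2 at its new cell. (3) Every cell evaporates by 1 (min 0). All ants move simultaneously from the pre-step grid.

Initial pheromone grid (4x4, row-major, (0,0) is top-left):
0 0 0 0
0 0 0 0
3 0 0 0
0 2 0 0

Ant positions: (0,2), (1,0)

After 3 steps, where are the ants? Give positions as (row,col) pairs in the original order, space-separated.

Step 1: ant0:(0,2)->E->(0,3) | ant1:(1,0)->S->(2,0)
  grid max=4 at (2,0)
Step 2: ant0:(0,3)->S->(1,3) | ant1:(2,0)->N->(1,0)
  grid max=3 at (2,0)
Step 3: ant0:(1,3)->N->(0,3) | ant1:(1,0)->S->(2,0)
  grid max=4 at (2,0)

(0,3) (2,0)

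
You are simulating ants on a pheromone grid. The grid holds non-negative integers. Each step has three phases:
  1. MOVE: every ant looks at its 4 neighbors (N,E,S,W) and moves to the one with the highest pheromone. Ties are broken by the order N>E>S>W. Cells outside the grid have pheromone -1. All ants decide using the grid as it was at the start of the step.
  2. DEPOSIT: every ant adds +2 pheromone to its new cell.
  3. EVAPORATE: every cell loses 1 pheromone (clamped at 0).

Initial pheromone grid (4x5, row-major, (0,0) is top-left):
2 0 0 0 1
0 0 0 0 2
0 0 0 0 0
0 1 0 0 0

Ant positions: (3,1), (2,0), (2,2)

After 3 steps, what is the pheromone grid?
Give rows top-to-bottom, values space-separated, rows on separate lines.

After step 1: ants at (2,1),(1,0),(1,2)
  1 0 0 0 0
  1 0 1 0 1
  0 1 0 0 0
  0 0 0 0 0
After step 2: ants at (1,1),(0,0),(0,2)
  2 0 1 0 0
  0 1 0 0 0
  0 0 0 0 0
  0 0 0 0 0
After step 3: ants at (0,1),(0,1),(0,3)
  1 3 0 1 0
  0 0 0 0 0
  0 0 0 0 0
  0 0 0 0 0

1 3 0 1 0
0 0 0 0 0
0 0 0 0 0
0 0 0 0 0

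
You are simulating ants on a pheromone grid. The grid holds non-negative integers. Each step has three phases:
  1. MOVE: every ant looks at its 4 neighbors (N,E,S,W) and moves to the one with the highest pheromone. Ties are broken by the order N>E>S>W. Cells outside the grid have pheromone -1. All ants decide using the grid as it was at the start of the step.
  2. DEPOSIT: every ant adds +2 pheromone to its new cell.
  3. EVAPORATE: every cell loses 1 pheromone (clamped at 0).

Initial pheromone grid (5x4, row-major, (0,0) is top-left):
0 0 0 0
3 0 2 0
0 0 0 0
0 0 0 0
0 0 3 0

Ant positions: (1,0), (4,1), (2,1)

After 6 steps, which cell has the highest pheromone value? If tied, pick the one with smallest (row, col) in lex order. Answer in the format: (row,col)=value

Answer: (1,0)=9

Derivation:
Step 1: ant0:(1,0)->N->(0,0) | ant1:(4,1)->E->(4,2) | ant2:(2,1)->N->(1,1)
  grid max=4 at (4,2)
Step 2: ant0:(0,0)->S->(1,0) | ant1:(4,2)->N->(3,2) | ant2:(1,1)->W->(1,0)
  grid max=5 at (1,0)
Step 3: ant0:(1,0)->N->(0,0) | ant1:(3,2)->S->(4,2) | ant2:(1,0)->N->(0,0)
  grid max=4 at (1,0)
Step 4: ant0:(0,0)->S->(1,0) | ant1:(4,2)->N->(3,2) | ant2:(0,0)->S->(1,0)
  grid max=7 at (1,0)
Step 5: ant0:(1,0)->N->(0,0) | ant1:(3,2)->S->(4,2) | ant2:(1,0)->N->(0,0)
  grid max=6 at (1,0)
Step 6: ant0:(0,0)->S->(1,0) | ant1:(4,2)->N->(3,2) | ant2:(0,0)->S->(1,0)
  grid max=9 at (1,0)
Final grid:
  4 0 0 0
  9 0 0 0
  0 0 0 0
  0 0 1 0
  0 0 3 0
Max pheromone 9 at (1,0)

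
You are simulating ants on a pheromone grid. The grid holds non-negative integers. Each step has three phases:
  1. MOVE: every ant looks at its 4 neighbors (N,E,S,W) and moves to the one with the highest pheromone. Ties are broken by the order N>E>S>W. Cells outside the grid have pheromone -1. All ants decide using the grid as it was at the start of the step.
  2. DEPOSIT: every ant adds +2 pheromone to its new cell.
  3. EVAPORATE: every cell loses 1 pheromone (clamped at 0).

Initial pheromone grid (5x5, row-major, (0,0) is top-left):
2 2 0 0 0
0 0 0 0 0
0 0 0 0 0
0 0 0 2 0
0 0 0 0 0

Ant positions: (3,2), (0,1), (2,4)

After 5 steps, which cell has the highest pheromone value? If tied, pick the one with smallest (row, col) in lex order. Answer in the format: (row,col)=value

Answer: (0,0)=3

Derivation:
Step 1: ant0:(3,2)->E->(3,3) | ant1:(0,1)->W->(0,0) | ant2:(2,4)->N->(1,4)
  grid max=3 at (0,0)
Step 2: ant0:(3,3)->N->(2,3) | ant1:(0,0)->E->(0,1) | ant2:(1,4)->N->(0,4)
  grid max=2 at (0,0)
Step 3: ant0:(2,3)->S->(3,3) | ant1:(0,1)->W->(0,0) | ant2:(0,4)->S->(1,4)
  grid max=3 at (0,0)
Step 4: ant0:(3,3)->N->(2,3) | ant1:(0,0)->E->(0,1) | ant2:(1,4)->N->(0,4)
  grid max=2 at (0,0)
Step 5: ant0:(2,3)->S->(3,3) | ant1:(0,1)->W->(0,0) | ant2:(0,4)->S->(1,4)
  grid max=3 at (0,0)
Final grid:
  3 1 0 0 0
  0 0 0 0 1
  0 0 0 0 0
  0 0 0 3 0
  0 0 0 0 0
Max pheromone 3 at (0,0)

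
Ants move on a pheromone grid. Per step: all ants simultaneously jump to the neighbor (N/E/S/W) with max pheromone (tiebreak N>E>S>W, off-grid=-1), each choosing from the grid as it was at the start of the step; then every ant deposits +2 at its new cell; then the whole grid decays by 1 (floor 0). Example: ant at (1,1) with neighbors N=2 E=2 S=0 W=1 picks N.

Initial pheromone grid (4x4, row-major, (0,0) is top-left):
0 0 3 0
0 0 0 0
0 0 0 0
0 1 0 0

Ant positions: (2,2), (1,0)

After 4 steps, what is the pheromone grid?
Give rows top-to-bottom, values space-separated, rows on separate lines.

After step 1: ants at (1,2),(0,0)
  1 0 2 0
  0 0 1 0
  0 0 0 0
  0 0 0 0
After step 2: ants at (0,2),(0,1)
  0 1 3 0
  0 0 0 0
  0 0 0 0
  0 0 0 0
After step 3: ants at (0,1),(0,2)
  0 2 4 0
  0 0 0 0
  0 0 0 0
  0 0 0 0
After step 4: ants at (0,2),(0,1)
  0 3 5 0
  0 0 0 0
  0 0 0 0
  0 0 0 0

0 3 5 0
0 0 0 0
0 0 0 0
0 0 0 0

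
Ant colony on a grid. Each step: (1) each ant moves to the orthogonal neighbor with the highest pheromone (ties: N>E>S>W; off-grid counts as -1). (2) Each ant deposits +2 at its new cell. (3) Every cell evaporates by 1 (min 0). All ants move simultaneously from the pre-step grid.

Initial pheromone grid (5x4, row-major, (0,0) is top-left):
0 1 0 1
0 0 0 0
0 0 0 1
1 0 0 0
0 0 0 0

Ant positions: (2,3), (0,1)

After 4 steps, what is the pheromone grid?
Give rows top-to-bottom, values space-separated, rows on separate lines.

After step 1: ants at (1,3),(0,2)
  0 0 1 0
  0 0 0 1
  0 0 0 0
  0 0 0 0
  0 0 0 0
After step 2: ants at (0,3),(0,3)
  0 0 0 3
  0 0 0 0
  0 0 0 0
  0 0 0 0
  0 0 0 0
After step 3: ants at (1,3),(1,3)
  0 0 0 2
  0 0 0 3
  0 0 0 0
  0 0 0 0
  0 0 0 0
After step 4: ants at (0,3),(0,3)
  0 0 0 5
  0 0 0 2
  0 0 0 0
  0 0 0 0
  0 0 0 0

0 0 0 5
0 0 0 2
0 0 0 0
0 0 0 0
0 0 0 0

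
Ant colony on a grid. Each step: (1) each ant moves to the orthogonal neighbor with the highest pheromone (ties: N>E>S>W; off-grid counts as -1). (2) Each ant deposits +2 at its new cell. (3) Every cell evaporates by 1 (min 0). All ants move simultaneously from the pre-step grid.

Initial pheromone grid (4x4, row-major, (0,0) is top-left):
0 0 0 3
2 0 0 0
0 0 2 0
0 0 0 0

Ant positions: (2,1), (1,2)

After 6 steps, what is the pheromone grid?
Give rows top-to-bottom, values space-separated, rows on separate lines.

After step 1: ants at (2,2),(2,2)
  0 0 0 2
  1 0 0 0
  0 0 5 0
  0 0 0 0
After step 2: ants at (1,2),(1,2)
  0 0 0 1
  0 0 3 0
  0 0 4 0
  0 0 0 0
After step 3: ants at (2,2),(2,2)
  0 0 0 0
  0 0 2 0
  0 0 7 0
  0 0 0 0
After step 4: ants at (1,2),(1,2)
  0 0 0 0
  0 0 5 0
  0 0 6 0
  0 0 0 0
After step 5: ants at (2,2),(2,2)
  0 0 0 0
  0 0 4 0
  0 0 9 0
  0 0 0 0
After step 6: ants at (1,2),(1,2)
  0 0 0 0
  0 0 7 0
  0 0 8 0
  0 0 0 0

0 0 0 0
0 0 7 0
0 0 8 0
0 0 0 0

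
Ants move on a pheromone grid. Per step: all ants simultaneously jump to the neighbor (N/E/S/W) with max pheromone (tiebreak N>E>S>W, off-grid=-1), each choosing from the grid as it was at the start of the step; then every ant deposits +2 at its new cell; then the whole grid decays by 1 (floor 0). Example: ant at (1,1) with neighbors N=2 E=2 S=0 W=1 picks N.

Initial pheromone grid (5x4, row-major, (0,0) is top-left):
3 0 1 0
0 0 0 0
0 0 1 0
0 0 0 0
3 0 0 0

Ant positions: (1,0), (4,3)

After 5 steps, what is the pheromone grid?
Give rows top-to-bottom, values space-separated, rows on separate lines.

After step 1: ants at (0,0),(3,3)
  4 0 0 0
  0 0 0 0
  0 0 0 0
  0 0 0 1
  2 0 0 0
After step 2: ants at (0,1),(2,3)
  3 1 0 0
  0 0 0 0
  0 0 0 1
  0 0 0 0
  1 0 0 0
After step 3: ants at (0,0),(1,3)
  4 0 0 0
  0 0 0 1
  0 0 0 0
  0 0 0 0
  0 0 0 0
After step 4: ants at (0,1),(0,3)
  3 1 0 1
  0 0 0 0
  0 0 0 0
  0 0 0 0
  0 0 0 0
After step 5: ants at (0,0),(1,3)
  4 0 0 0
  0 0 0 1
  0 0 0 0
  0 0 0 0
  0 0 0 0

4 0 0 0
0 0 0 1
0 0 0 0
0 0 0 0
0 0 0 0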